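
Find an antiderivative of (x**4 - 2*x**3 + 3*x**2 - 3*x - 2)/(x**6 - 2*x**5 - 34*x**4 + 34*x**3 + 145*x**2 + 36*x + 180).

Factor the denominator: (x - 6)*(x - 3)*(x + 2)*(x + 5)*(x**2 + 1).
Partial-fraction decomposition: -(32*x + 451)/(24050*(x**2 + 1)) - 321/(2288*(x + 5)) + 2/(25*(x + 2)) - 43/(1200*(x - 3)) + 119/(1221*(x - 6)).
Integrate each term; A/(x−a) gives A·log|x−a|; the (Bx+D)/(x²+p²) term gives a log and an atan.

119*log(x - 6)/1221 - 43*log(x - 3)/1200 + 2*log(x + 2)/25 - 321*log(x + 5)/2288 - 8*log(x**2 + 1)/12025 - 451*atan(x)/24050 + C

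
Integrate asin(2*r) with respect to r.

Use integration by parts with u = arcsin(2*r), dv = dr.
Then du = 2/sqrt(-4*r**2 + 1) dr.

r*asin(2*r) + sqrt(-4*r**2 + 1)/2 + C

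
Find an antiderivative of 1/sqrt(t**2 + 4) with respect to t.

Substitute t = 2·tan(θ), so dt = 2·sec(θ)^2 dθ and the radical becomes sqrt(t**2 + 4) = 2·sec(θ) by the Pythagorean identity.
Integrate the resulting trig expression in θ, then back-substitute tan(θ) = t/2, sec(θ) = sqrt(t**2 + 4)/2 (absorbing any constant into C).

log(t + sqrt(t**2 + 4)) + C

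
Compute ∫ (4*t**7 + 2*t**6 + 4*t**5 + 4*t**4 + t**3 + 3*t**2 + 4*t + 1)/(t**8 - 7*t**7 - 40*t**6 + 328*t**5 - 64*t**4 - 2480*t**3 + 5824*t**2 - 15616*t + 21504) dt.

Factor the denominator: (t - 7)*(t - 4)**2*(t - 2)*(t + 4)*(t + 6)*(t**2 + 4).
Partial-fraction decomposition: -3*(1257*t - 4027)/(424000*(t**2 + 4)) + 1052483/(832000*(t + 6)) - 20149/(56320*(t + 4)) - 287/(2560*(t - 2)) - 1696141/(230400*(t - 4)) - 78977/(9600*(t - 4)**2) + 3606821/(341055*(t - 7)).
Integrate each term; A/(t−a) gives A·log|t−a|; the (Bt+D)/(t²+p²) term gives a log and an atan.

3606821*log(t - 7)/341055 - 1696141*log(t - 4)/230400 - 287*log(t - 2)/2560 - 20149*log(t + 4)/56320 + 1052483*log(t + 6)/832000 - 3771*log(t**2 + 4)/848000 + 12081*atan(t/2)/848000 + 78977/(9600*t - 38400) + C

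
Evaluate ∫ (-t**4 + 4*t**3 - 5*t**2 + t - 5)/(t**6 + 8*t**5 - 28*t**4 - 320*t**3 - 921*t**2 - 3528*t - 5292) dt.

Factor the denominator: (t - 7)*(t + 2)*(t + 6)*(t + 7)*(t**2 + 9).
Partial-fraction decomposition: -(223*t - 2643)/(33930*(t**2 + 9)) + 403/(406*(t + 7)) - 2351/(2340*(t + 6)) + 5/(156*(t + 2)) - 106/(7917*(t - 7)).
Integrate each term; A/(t−a) gives A·log|t−a|; the (Bt+D)/(t²+p²) term gives a log and an atan.

-106*log(t - 7)/7917 + 5*log(t + 2)/156 - 2351*log(t + 6)/2340 + 403*log(t + 7)/406 - 223*log(t**2 + 9)/67860 + 881*atan(t/3)/33930 + C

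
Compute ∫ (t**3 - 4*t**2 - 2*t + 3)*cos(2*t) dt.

t**3*sin(2*t)/2 - 2*t**2*sin(2*t) + 3*t**2*cos(2*t)/4 - 7*t*sin(2*t)/4 - 2*t*cos(2*t) + 5*sin(2*t)/2 - 7*cos(2*t)/8 + C

Use integration by parts with u = t**3 - 4*t**2 - 2*t + 3, dv = cos(2*t) dt, so v = sin(2*t)/2.
Apply parts 3 times (tabular method): alternate signs, differentiate u down to 0, integrate dv up.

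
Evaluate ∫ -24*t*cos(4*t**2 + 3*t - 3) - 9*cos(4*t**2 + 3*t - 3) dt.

Let u = 4*t**2 + 3*t - 3, so du = (8*t + 3) dt.
Rewriting, the integral becomes -3·∫ cos(u) du = -3·sin(u).
Substituting back, u = 4*t**2 + 3*t - 3.

-3*sin(4*t**2 + 3*t - 3) + C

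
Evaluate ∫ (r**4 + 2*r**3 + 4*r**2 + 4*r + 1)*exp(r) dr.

Use integration by parts with u = r**4 + 2*r**3 + 4*r**2 + 4*r + 1, dv = exp(r) dr, so v = exp(r).
Apply parts 4 times (tabular method): alternate signs, differentiate u down to 0, integrate dv up.

(r**4 - 2*r**3 + 10*r**2 - 16*r + 17)*exp(r) + C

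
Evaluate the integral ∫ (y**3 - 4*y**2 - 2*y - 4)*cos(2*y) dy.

y**3*sin(2*y)/2 - 2*y**2*sin(2*y) + 3*y**2*cos(2*y)/4 - 7*y*sin(2*y)/4 - 2*y*cos(2*y) - sin(2*y) - 7*cos(2*y)/8 + C

Use integration by parts with u = y**3 - 4*y**2 - 2*y - 4, dv = cos(2*y) dy, so v = sin(2*y)/2.
Apply parts 3 times (tabular method): alternate signs, differentiate u down to 0, integrate dv up.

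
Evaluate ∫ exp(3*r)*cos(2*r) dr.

Let I denote the integral. Integrate by parts with u = cos(2*r), dv = exp(3*r) dr, so v = exp(3*r)/3: I = exp(3*r)*cos(2*r)/3 + (2/3)·∫ exp(3*r)*sin(2*r) dr.
Apply parts again with u = sin(2*r), dv = exp(3*r) dr: ∫ exp(3*r)*sin(2*r) dr = exp(3*r)*sin(2*r)/3 − (2/3)·I. Substituting back brings back I: I = 2*exp(3*r)*sin(2*r)/9 + exp(3*r)*cos(2*r)/3 − (4/9)·I.
Solving for I: (1 + 4/9)·I equals the remaining terms, so I = (9/13)·(2*exp(3*r)*sin(2*r)/9 + exp(3*r)*cos(2*r)/3).

2*exp(3*r)*sin(2*r)/13 + 3*exp(3*r)*cos(2*r)/13 + C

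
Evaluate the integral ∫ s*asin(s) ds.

Use integration by parts with u = arcsin(s), dv = s ds.
Then du = 1/sqrt(-s**2 + 1) ds.

s**2*asin(s)/2 + s*sqrt(-s**2 + 1)/4 - asin(s)/4 + C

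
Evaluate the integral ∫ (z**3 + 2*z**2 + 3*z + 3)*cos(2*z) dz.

z**3*sin(2*z)/2 + z**2*sin(2*z) + 3*z**2*cos(2*z)/4 + 3*z*sin(2*z)/4 + z*cos(2*z) + sin(2*z) + 3*cos(2*z)/8 + C

Use integration by parts with u = z**3 + 2*z**2 + 3*z + 3, dv = cos(2*z) dz, so v = sin(2*z)/2.
Apply parts 3 times (tabular method): alternate signs, differentiate u down to 0, integrate dv up.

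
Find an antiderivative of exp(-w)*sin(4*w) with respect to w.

-exp(-w)*sin(4*w)/17 - 4*exp(-w)*cos(4*w)/17 + C

Let I denote the integral. Integrate by parts with u = sin(4*w), dv = exp(-w) dw, so v = -exp(-w): I = -exp(-w)*sin(4*w) + 4·∫ exp(-w)*cos(4*w) dw.
Apply parts again with u = cos(4*w), dv = exp(-w) dw: ∫ exp(-w)*cos(4*w) dw = -exp(-w)*cos(4*w) − 4·I. Substituting back brings back I: I = -exp(-w)*sin(4*w) - 4*exp(-w)*cos(4*w) − 16·I.
Solving for I: (1 + 16)·I equals the remaining terms, so I = (1/17)·(-exp(-w)*sin(4*w) - 4*exp(-w)*cos(4*w)).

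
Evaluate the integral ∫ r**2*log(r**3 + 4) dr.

Let u = r**3 + 4, so du = (3*r**2) dr.
The integral becomes (1/3)·∫ log(u) du; integrate by parts with u′=log(u), dv′=du.

r**3*log(r**3 + 4)/3 - r**3/3 + 4*log(r**3 + 4)/3 + C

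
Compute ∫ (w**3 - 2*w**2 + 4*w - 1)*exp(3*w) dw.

(w**3 - 3*w**2 + 6*w - 3)*exp(3*w)/3 + C

Use integration by parts with u = w**3 - 2*w**2 + 4*w - 1, dv = exp(3*w) dw, so v = exp(3*w)/3.
Apply parts 3 times (tabular method): alternate signs, differentiate u down to 0, integrate dv up.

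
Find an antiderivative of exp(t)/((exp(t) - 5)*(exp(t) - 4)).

log(exp(t) - 5) - log(exp(t) - 4) + C

Let u = e^t, du = e^t dt.
The integral becomes ∫ du/((u-4)(u-5)); decompose into partial fractions.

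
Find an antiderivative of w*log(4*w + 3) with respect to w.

Use integration by parts with u = log(4*w + 3), dv = w dw.
Then du = 4/(4*w + 3) dw and v = w**2/2.

w**2*log(4*w + 3)/2 - w**2/4 + 3*w/8 - 9*log(4*w + 3)/32 + C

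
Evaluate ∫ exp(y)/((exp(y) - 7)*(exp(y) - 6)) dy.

Let u = e^y, du = e^y dy.
The integral becomes ∫ du/((u-6)(u-7)); decompose into partial fractions.

log(exp(y) - 7) - log(exp(y) - 6) + C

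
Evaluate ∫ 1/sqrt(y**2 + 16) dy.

Substitute y = 4·tan(θ), so dy = 4·sec(θ)^2 dθ and the radical becomes sqrt(y**2 + 16) = 4·sec(θ) by the Pythagorean identity.
Integrate the resulting trig expression in θ, then back-substitute tan(θ) = y/4, sec(θ) = sqrt(y**2 + 16)/4 (absorbing any constant into C).

log(y + sqrt(y**2 + 16)) + C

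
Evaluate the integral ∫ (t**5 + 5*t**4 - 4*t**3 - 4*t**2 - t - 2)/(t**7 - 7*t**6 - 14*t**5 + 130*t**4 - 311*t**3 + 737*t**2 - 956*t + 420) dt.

Factor the denominator: (t - 7)*(t - 3)*(t - 1)**2*(t + 5)*(t**2 + 4).
Partial-fraction decomposition: -(1123*t + 15758)/(99905*(t**2 + 4)) + 403/(100224*(t + 5)) + 7/(720*(t - 1)) - 1/(72*(t - 1)**2) - 499/(1664*(t - 3)) + 27235/(91584*(t - 7)).
Integrate each term; A/(t−a) gives A·log|t−a|; the (Bt+D)/(t²+p²) term gives a log and an atan.

27235*log(t - 7)/91584 - 499*log(t - 3)/1664 + 7*log(t - 1)/720 + 403*log(t + 5)/100224 - 1123*log(t**2 + 4)/199810 - 7879*atan(t/2)/99905 + 1/(72*t - 72) + C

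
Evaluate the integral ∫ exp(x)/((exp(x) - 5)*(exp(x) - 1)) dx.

log(exp(x) - 5)/4 - log(exp(x) - 1)/4 + C

Let u = e^x, du = e^x dx.
The integral becomes ∫ du/((u-1)(u-5)); decompose into partial fractions.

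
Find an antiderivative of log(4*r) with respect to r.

r*(log(r) + 2*log(2)) - r + C

Use integration by parts with u = log(4*r), dv = dr.
Then du = 1/r dr and v = r.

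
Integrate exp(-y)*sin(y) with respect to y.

-exp(-y)*sin(y)/2 - exp(-y)*cos(y)/2 + C

Let I denote the integral. Integrate by parts with u = sin(y), dv = exp(-y) dy, so v = -exp(-y): I = -exp(-y)*sin(y) + ∫ exp(-y)*cos(y) dy.
Apply parts again with u = cos(y), dv = exp(-y) dy: ∫ exp(-y)*cos(y) dy = -exp(-y)*cos(y) − I. Substituting back brings back I: I = -exp(-y)*sin(y) - exp(-y)*cos(y) − I.
Solving for I: (1 + 1)·I equals the remaining terms, so I = (1/2)·(-exp(-y)*sin(y) - exp(-y)*cos(y)).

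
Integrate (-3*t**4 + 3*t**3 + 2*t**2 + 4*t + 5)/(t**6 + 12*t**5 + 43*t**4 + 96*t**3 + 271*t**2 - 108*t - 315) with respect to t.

Factor the denominator: (t - 1)*(t + 1)*(t + 5)*(t + 7)*(t**2 + 9).
Partial-fraction decomposition: -(1237*t - 4570)/(9860*(t**2 + 9)) + 2719/(1856*(t + 7)) - 2215/(1632*(t + 5)) + 1/(160*(t + 1)) + 11/(960*(t - 1)).
Integrate each term; A/(t−a) gives A·log|t−a|; the (Bt+D)/(t²+p²) term gives a log and an atan.

11*log(t - 1)/960 + log(t + 1)/160 - 2215*log(t + 5)/1632 + 2719*log(t + 7)/1856 - 1237*log(t**2 + 9)/19720 + 457*atan(t/3)/2958 + C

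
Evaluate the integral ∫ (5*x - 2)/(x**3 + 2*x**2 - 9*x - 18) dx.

Factor the denominator: (x - 3)*(x + 2)*(x + 3).
Partial-fraction decomposition: -17/(6*(x + 3)) + 12/(5*(x + 2)) + 13/(30*(x - 3)).
Integrate each term: A/(x−a) contributes A·log|x−a|.

13*log(x - 3)/30 + 12*log(x + 2)/5 - 17*log(x + 3)/6 + C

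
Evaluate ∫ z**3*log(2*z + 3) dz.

z**4*log(2*z + 3)/4 - z**4/16 + z**3/8 - 9*z**2/32 + 27*z/32 - 81*log(2*z + 3)/64 + C

Use integration by parts with u = log(2*z + 3), dv = z**3 dz.
Then du = 2/(2*z + 3) dz and v = z**4/4.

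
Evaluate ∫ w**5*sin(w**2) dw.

Let u = w², du = 2w dw; rewrite as (1/2)∫ u^2·sin(1u) du.
Now integrate by parts 2 times.

-w**4*cos(w**2)/2 + w**2*sin(w**2) + cos(w**2) + C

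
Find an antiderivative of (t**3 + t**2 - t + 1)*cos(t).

t**3*sin(t) + t**2*sin(t) + 3*t**2*cos(t) - 7*t*sin(t) + 2*t*cos(t) - sin(t) - 7*cos(t) + C

Use integration by parts with u = t**3 + t**2 - t + 1, dv = cos(t) dt, so v = sin(t).
Apply parts 3 times (tabular method): alternate signs, differentiate u down to 0, integrate dv up.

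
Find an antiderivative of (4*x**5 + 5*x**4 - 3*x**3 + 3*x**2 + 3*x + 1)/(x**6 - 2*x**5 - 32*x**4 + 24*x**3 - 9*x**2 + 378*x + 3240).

37063*log(x - 6)/8910 - 1049*log(x - 4)/630 - 467*log(x + 3)/2268 + 8939*log(x + 5)/6732 + 88*log(x**2 + 9)/459 + 41*atan(x/3)/170 + C

Factor the denominator: (x - 6)*(x - 4)*(x + 3)*(x + 5)*(x**2 + 9).
Partial-fraction decomposition: (1760*x + 3321)/(4590*(x**2 + 9)) + 8939/(6732*(x + 5)) - 467/(2268*(x + 3)) - 1049/(630*(x - 4)) + 37063/(8910*(x - 6)).
Integrate each term; A/(x−a) gives A·log|x−a|; the (Bx+D)/(x²+p²) term gives a log and an atan.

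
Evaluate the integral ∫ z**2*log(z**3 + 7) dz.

Let u = z**3 + 7, so du = (3*z**2) dz.
The integral becomes (1/3)·∫ log(u) du; integrate by parts with u′=log(u), dv′=du.

z**3*log(z**3 + 7)/3 - z**3/3 + 7*log(z**3 + 7)/3 + C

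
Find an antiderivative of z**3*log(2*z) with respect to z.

z**4*(log(z) + log(2))/4 - z**4/16 + C

Use integration by parts with u = log(2*z), dv = z**3 dz.
Then du = 1/z dz and v = z**4/4.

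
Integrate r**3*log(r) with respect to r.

r**4*log(r)/4 - r**4/16 + C

Use integration by parts with u = log(r), dv = r**3 dr.
Then du = 1/r dr and v = r**4/4.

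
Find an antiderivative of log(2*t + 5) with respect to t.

t*log(2*t + 5) - t + 5*log(2*t + 5)/2 + C

Use integration by parts with u = log(2*t + 5), dv = dt.
Then du = 2/(2*t + 5) dt and v = t.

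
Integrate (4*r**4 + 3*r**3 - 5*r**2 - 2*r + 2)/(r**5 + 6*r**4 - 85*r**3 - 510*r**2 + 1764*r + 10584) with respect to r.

5188*log(r - 7)/1183 - 217*log(r - 6)/72 - 526007*log(r + 6)/12168 + 321*log(r + 7)/7 - 2185/(78*r + 468) + C

Factor the denominator: (r - 7)*(r - 6)*(r + 6)**2*(r + 7).
Partial-fraction decomposition: 321/(7*(r + 7)) - 526007/(12168*(r + 6)) + 2185/(78*(r + 6)**2) - 217/(72*(r - 6)) + 5188/(1183*(r - 7)).
Integrate each term; A/(r−a) gives A·log|r−a|; A/(r−a)² gives −A/(r−a).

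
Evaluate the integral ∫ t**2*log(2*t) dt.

Use integration by parts with u = log(2*t), dv = t**2 dt.
Then du = 1/t dt and v = t**3/3.

t**3*(log(t) + log(2))/3 - t**3/9 + C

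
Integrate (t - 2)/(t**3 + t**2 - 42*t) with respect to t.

log(t)/21 + 2*log(t - 6)/39 - 9*log(t + 7)/91 + C

Factor the denominator: t*(t - 6)*(t + 7).
Partial-fraction decomposition: -9/(91*(t + 7)) + 2/(39*(t - 6)) + 1/(21*t).
Integrate each term: A/(t−a) contributes A·log|t−a|.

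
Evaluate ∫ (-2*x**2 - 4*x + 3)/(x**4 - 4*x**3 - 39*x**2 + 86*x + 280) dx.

-41*log(x - 7)/108 + 5*log(x - 4)/18 + log(x + 2)/54 + log(x + 5)/12 + C

Factor the denominator: (x - 7)*(x - 4)*(x + 2)*(x + 5).
Partial-fraction decomposition: 1/(12*(x + 5)) + 1/(54*(x + 2)) + 5/(18*(x - 4)) - 41/(108*(x - 7)).
Integrate each term: A/(x−a) contributes A·log|x−a|.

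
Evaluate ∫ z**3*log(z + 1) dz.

Use integration by parts with u = log(z + 1), dv = z**3 dz.
Then du = 1/(z + 1) dz and v = z**4/4.

z**4*log(z + 1)/4 - z**4/16 + z**3/12 - z**2/8 + z/4 - log(z + 1)/4 + C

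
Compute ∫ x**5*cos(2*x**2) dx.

x**4*sin(2*x**2)/4 + x**2*cos(2*x**2)/4 - sin(2*x**2)/8 + C

Let u = x², du = 2x dx; rewrite as (1/2)∫ u^2·cos(2u) du.
Now integrate by parts 2 times.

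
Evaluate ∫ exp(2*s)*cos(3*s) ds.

3*exp(2*s)*sin(3*s)/13 + 2*exp(2*s)*cos(3*s)/13 + C

Let I denote the integral. Integrate by parts with u = cos(3*s), dv = exp(2*s) ds, so v = exp(2*s)/2: I = exp(2*s)*cos(3*s)/2 + (3/2)·∫ exp(2*s)*sin(3*s) ds.
Apply parts again with u = sin(3*s), dv = exp(2*s) ds: ∫ exp(2*s)*sin(3*s) ds = exp(2*s)*sin(3*s)/2 − (3/2)·I. Substituting back brings back I: I = 3*exp(2*s)*sin(3*s)/4 + exp(2*s)*cos(3*s)/2 − (9/4)·I.
Solving for I: (1 + 9/4)·I equals the remaining terms, so I = (4/13)·(3*exp(2*s)*sin(3*s)/4 + exp(2*s)*cos(3*s)/2).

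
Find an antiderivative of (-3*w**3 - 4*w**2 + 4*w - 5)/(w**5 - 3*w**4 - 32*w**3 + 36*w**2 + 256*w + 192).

-773*log(w - 6)/1120 + 49*log(w - 4)/96 - 2*log(w + 1)/21 + 5*log(w + 2)/96 + 107*log(w + 4)/480 + C

Factor the denominator: (w - 6)*(w - 4)*(w + 1)*(w + 2)*(w + 4).
Partial-fraction decomposition: 107/(480*(w + 4)) + 5/(96*(w + 2)) - 2/(21*(w + 1)) + 49/(96*(w - 4)) - 773/(1120*(w - 6)).
Integrate each term: A/(w−a) contributes A·log|w−a|.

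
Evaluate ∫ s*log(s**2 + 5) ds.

s**2*log(s**2 + 5)/2 - s**2/2 + 5*log(s**2 + 5)/2 + C

Let u = s**2 + 5, so du = (2*s) ds.
The integral becomes (1/2)·∫ log(u) du; integrate by parts with u′=log(u), dv′=du.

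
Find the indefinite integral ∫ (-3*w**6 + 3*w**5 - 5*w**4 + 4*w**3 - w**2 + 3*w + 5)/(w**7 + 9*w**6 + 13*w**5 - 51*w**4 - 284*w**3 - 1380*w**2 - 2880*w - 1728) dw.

-3413*log(w - 4)/20000 + 7*log(w + 1)/375 - 135*log(w + 2)/208 + 16919*log(w + 4)/2400 - 170689*log(w + 6)/18000 + 17123*log(w**2 + 9)/146250 + 17189*atan(w/3)/73125 + C

Factor the denominator: (w - 4)*(w + 1)*(w + 2)*(w + 4)*(w + 6)*(w**2 + 9).
Partial-fraction decomposition: (17123*w + 51567)/(73125*(w**2 + 9)) - 170689/(18000*(w + 6)) + 16919/(2400*(w + 4)) - 135/(208*(w + 2)) + 7/(375*(w + 1)) - 3413/(20000*(w - 4)).
Integrate each term; A/(w−a) gives A·log|w−a|; the (Bw+D)/(w²+p²) term gives a log and an atan.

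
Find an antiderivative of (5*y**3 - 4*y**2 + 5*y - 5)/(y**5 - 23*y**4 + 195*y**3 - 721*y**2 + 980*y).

Factor the denominator: y*(y - 7)**2*(y - 5)*(y - 4).
Partial-fraction decomposition: -271/(36*(y - 4)) + 109/(4*(y - 5)) - 34781/(1764*(y - 7)) + 1549/(42*(y - 7)**2) - 1/(196*y).
Integrate each term; A/(y−a) gives A·log|y−a|; A/(y−a)² gives −A/(y−a).

-log(y)/196 - 34781*log(y - 7)/1764 + 109*log(y - 5)/4 - 271*log(y - 4)/36 - 1549/(42*y - 294) + C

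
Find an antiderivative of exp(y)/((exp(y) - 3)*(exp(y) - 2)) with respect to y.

Let u = e^y, du = e^y dy.
The integral becomes ∫ du/((u-3)(u-2)); decompose into partial fractions.

log(exp(y) - 3) - log(exp(y) - 2) + C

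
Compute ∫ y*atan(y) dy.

y**2*atan(y)/2 - y/2 + atan(y)/2 + C

Use integration by parts with u = arctan(y), dv = y dy.
Then du = 1/(y**2 + 1) dy.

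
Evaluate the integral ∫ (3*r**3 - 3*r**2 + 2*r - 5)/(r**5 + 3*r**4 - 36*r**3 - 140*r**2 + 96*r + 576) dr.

Factor the denominator: (r - 6)*(r - 2)*(r + 3)*(r + 4)**2.
Partial-fraction decomposition: 2257/(900*(r + 4)) + 253/(60*(r + 4)**2) - 119/(45*(r + 3)) - 11/(720*(r - 2)) + 547/(3600*(r - 6)).
Integrate each term; A/(r−a) gives A·log|r−a|; A/(r−a)² gives −A/(r−a).

547*log(r - 6)/3600 - 11*log(r - 2)/720 - 119*log(r + 3)/45 + 2257*log(r + 4)/900 - 253/(60*r + 240) + C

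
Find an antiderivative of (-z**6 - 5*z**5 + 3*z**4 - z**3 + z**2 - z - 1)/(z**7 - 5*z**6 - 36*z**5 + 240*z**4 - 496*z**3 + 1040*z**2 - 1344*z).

log(z)/1344 - 1259*log(z - 6)/384 + 8501*log(z - 4)/3520 - 61*log(z - 2)/384 - 667*log(z + 7)/12243 + 323*log(z**2 + 4)/8480 - 441*atan(z/2)/16960 + C

Factor the denominator: z*(z - 6)*(z - 4)*(z - 2)*(z + 7)*(z**2 + 4).
Partial-fraction decomposition: (646*z - 441)/(8480*(z**2 + 4)) - 667/(12243*(z + 7)) - 61/(384*(z - 2)) + 8501/(3520*(z - 4)) - 1259/(384*(z - 6)) + 1/(1344*z).
Integrate each term; A/(z−a) gives A·log|z−a|; the (Bz+D)/(z²+p²) term gives a log and an atan.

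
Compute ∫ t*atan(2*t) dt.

t**2*atan(2*t)/2 - t/4 + atan(2*t)/8 + C

Use integration by parts with u = arctan(2*t), dv = t dt.
Then du = 2/(4*t**2 + 1) dt.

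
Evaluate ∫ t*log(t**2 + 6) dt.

Let u = t**2 + 6, so du = (2*t) dt.
The integral becomes (1/2)·∫ log(u) du; integrate by parts with u′=log(u), dv′=du.

t**2*log(t**2 + 6)/2 - t**2/2 + 3*log(t**2 + 6) + C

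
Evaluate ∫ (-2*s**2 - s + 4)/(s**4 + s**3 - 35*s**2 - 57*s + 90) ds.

-74*log(s - 6)/495 - log(s - 1)/120 - 11*log(s + 3)/72 + 41*log(s + 5)/132 + C

Factor the denominator: (s - 6)*(s - 1)*(s + 3)*(s + 5).
Partial-fraction decomposition: 41/(132*(s + 5)) - 11/(72*(s + 3)) - 1/(120*(s - 1)) - 74/(495*(s - 6)).
Integrate each term: A/(s−a) contributes A·log|s−a|.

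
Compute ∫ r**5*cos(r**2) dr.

Let u = r², du = 2r dr; rewrite as (1/2)∫ u^2·cos(1u) du.
Now integrate by parts 2 times.

r**4*sin(r**2)/2 + r**2*cos(r**2) - sin(r**2) + C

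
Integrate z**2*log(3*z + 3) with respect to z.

z**3*log(3*z + 3)/3 - z**3/9 + z**2/6 - z/3 + log(z + 1)/3 + C

Use integration by parts with u = log(3*z + 3), dv = z**2 dz.
Then du = 3/(3*z + 3) dz and v = z**3/3.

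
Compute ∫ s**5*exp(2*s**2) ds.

Let u = s², du = 2s ds; rewrite as (1/2)∫ u^2·exp(2u) du.
Now integrate by parts 2 times.

(2*s**4 - 2*s**2 + 1)*exp(2*s**2)/8 + C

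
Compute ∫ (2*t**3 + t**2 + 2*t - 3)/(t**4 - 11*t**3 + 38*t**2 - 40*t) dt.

3*log(t)/40 + 94*log(t - 5)/5 - 149*log(t - 4)/8 + 7*log(t - 2)/4 + C

Factor the denominator: t*(t - 5)*(t - 4)*(t - 2).
Partial-fraction decomposition: 7/(4*(t - 2)) - 149/(8*(t - 4)) + 94/(5*(t - 5)) + 3/(40*t).
Integrate each term: A/(t−a) contributes A·log|t−a|.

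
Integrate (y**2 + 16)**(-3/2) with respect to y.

y/(16*sqrt(y**2 + 16)) + C

Substitute y = 4·tan(θ), so dy = 4·sec(θ)^2 dθ and the radical becomes sqrt(y**2 + 16) = 4·sec(θ) by the Pythagorean identity.
Integrate the resulting trig expression in θ, then back-substitute tan(θ) = y/4, sec(θ) = sqrt(y**2 + 16)/4 (absorbing any constant into C).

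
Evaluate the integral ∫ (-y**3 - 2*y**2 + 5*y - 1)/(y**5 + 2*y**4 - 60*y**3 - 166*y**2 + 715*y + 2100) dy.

-407*log(y - 7)/4320 + 11*log(y - 4)/243 - log(y + 3)/40 + 575*log(y + 5)/7776 + 49/(216*y + 1080) + C

Factor the denominator: (y - 7)*(y - 4)*(y + 3)*(y + 5)**2.
Partial-fraction decomposition: 575/(7776*(y + 5)) - 49/(216*(y + 5)**2) - 1/(40*(y + 3)) + 11/(243*(y - 4)) - 407/(4320*(y - 7)).
Integrate each term; A/(y−a) gives A·log|y−a|; A/(y−a)² gives −A/(y−a).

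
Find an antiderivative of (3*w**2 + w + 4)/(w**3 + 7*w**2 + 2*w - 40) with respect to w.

Factor the denominator: (w - 2)*(w + 4)*(w + 5).
Partial-fraction decomposition: 74/(7*(w + 5)) - 8/(w + 4) + 3/(7*(w - 2)).
Integrate each term: A/(w−a) contributes A·log|w−a|.

3*log(w - 2)/7 - 8*log(w + 4) + 74*log(w + 5)/7 + C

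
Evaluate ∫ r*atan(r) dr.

Use integration by parts with u = arctan(r), dv = r dr.
Then du = 1/(r**2 + 1) dr.

r**2*atan(r)/2 - r/2 + atan(r)/2 + C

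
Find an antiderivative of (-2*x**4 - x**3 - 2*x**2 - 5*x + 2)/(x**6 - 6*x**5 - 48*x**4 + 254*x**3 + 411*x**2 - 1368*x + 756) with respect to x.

Factor the denominator: (x - 7)*(x - 6)*(x - 1)**2*(x + 3)*(x + 6).
Partial-fraction decomposition: 604/(5733*(x + 6)) - 17/(540*(x + 3)) - 1039/(44100*(x - 1)) - 1/(105*(x - 1)**2) + 727/(675*(x - 6)) - 1319/(1170*(x - 7)).
Integrate each term; A/(x−a) gives A·log|x−a|; A/(x−a)² gives −A/(x−a).

-1319*log(x - 7)/1170 + 727*log(x - 6)/675 - 1039*log(x - 1)/44100 - 17*log(x + 3)/540 + 604*log(x + 6)/5733 + 1/(105*x - 105) + C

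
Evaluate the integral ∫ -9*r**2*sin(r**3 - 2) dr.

3*cos(r**3 - 2) + C

Let u = r**3 - 2, so du = (3*r**2) dr.
Rewriting, the integral becomes -3·∫ sin(u) du = -3·-cos(u).
Substituting back, u = r**3 - 2.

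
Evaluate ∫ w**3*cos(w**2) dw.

w**2*sin(w**2)/2 + cos(w**2)/2 + C

Let u = w², du = 2w dw; rewrite as (1/2)∫ u^1·cos(1u) du.
Now integrate by parts 1 time.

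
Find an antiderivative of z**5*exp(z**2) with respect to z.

Let u = z², du = 2z dz; rewrite as (1/2)∫ u^2·exp(1u) du.
Now integrate by parts 2 times.

(z**4 - 2*z**2 + 2)*exp(z**2)/2 + C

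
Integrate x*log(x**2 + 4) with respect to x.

x**2*log(x**2 + 4)/2 - x**2/2 + 2*log(x**2 + 4) + C

Let u = x**2 + 4, so du = (2*x) dx.
The integral becomes (1/2)·∫ log(u) du; integrate by parts with u′=log(u), dv′=du.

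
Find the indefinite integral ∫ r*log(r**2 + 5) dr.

r**2*log(r**2 + 5)/2 - r**2/2 + 5*log(r**2 + 5)/2 + C

Let u = r**2 + 5, so du = (2*r) dr.
The integral becomes (1/2)·∫ log(u) du; integrate by parts with u′=log(u), dv′=du.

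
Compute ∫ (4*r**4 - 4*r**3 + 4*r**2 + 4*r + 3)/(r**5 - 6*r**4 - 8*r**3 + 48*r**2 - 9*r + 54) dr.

Factor the denominator: (r - 6)*(r - 3)*(r + 3)*(r**2 + 1).
Partial-fraction decomposition: (51*r + 10)/(370*(r**2 + 1)) + 17/(20*(r + 3)) - 89/(60*(r - 3)) + 499/(111*(r - 6)).
Integrate each term; A/(r−a) gives A·log|r−a|; the (Br+D)/(r²+p²) term gives a log and an atan.

499*log(r - 6)/111 - 89*log(r - 3)/60 + 17*log(r + 3)/20 + 51*log(r**2 + 1)/740 + atan(r)/37 + C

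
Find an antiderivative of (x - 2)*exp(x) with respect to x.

Use integration by parts with u = x - 2, dv = exp(x) dx, so v = exp(x).
Apply parts 1 times (tabular method): alternate signs, differentiate u down to 0, integrate dv up.

(x - 3)*exp(x) + C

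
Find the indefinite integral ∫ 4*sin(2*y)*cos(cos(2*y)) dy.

-2*sin(cos(2*y)) + C

Let u = cos(2*y), so du = (-2*sin(2*y)) dy.
Rewriting, the integral becomes -2·∫ cos(u) du = -2·sin(u).
Substituting back, u = cos(2*y).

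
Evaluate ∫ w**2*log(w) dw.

w**3*log(w)/3 - w**3/9 + C

Use integration by parts with u = log(w), dv = w**2 dw.
Then du = 1/w dw and v = w**3/3.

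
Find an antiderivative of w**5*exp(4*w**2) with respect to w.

Let u = w², du = 2w dw; rewrite as (1/2)∫ u^2·exp(4u) du.
Now integrate by parts 2 times.

(8*w**4 - 4*w**2 + 1)*exp(4*w**2)/64 + C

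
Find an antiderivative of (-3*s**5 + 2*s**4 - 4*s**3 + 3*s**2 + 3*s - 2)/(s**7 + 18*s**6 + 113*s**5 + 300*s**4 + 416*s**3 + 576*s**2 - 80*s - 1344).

-log(s - 1)/4200 - 41*log(s + 2)/240 + 1937*log(s + 4)/600 - 3359*log(s + 6)/280 + 56719*log(s + 7)/6360 + 447*log(s**2 + 4)/42400 + 211*atan(s/2)/21200 + C

Factor the denominator: (s - 1)*(s + 2)*(s + 4)*(s + 6)*(s + 7)*(s**2 + 4).
Partial-fraction decomposition: (447*s + 422)/(21200*(s**2 + 4)) + 56719/(6360*(s + 7)) - 3359/(280*(s + 6)) + 1937/(600*(s + 4)) - 41/(240*(s + 2)) - 1/(4200*(s - 1)).
Integrate each term; A/(s−a) gives A·log|s−a|; the (Bs+D)/(s²+p²) term gives a log and an atan.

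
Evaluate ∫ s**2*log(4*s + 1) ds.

s**3*log(4*s + 1)/3 - s**3/9 + s**2/24 - s/48 + log(4*s + 1)/192 + C

Use integration by parts with u = log(4*s + 1), dv = s**2 ds.
Then du = 4/(4*s + 1) ds and v = s**3/3.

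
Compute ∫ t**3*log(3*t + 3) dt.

t**4*log(3*t + 3)/4 - t**4/16 + t**3/12 - t**2/8 + t/4 - log(t + 1)/4 + C

Use integration by parts with u = log(3*t + 3), dv = t**3 dt.
Then du = 3/(3*t + 3) dt and v = t**4/4.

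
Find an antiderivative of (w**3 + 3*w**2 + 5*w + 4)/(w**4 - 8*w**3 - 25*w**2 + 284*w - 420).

Factor the denominator: (w - 7)*(w - 5)*(w - 2)*(w + 6).
Partial-fraction decomposition: 67/(572*(w + 6)) + 17/(60*(w - 2)) - 229/(66*(w - 5)) + 529/(130*(w - 7)).
Integrate each term: A/(w−a) contributes A·log|w−a|.

529*log(w - 7)/130 - 229*log(w - 5)/66 + 17*log(w - 2)/60 + 67*log(w + 6)/572 + C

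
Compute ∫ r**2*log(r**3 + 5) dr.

r**3*log(r**3 + 5)/3 - r**3/3 + 5*log(r**3 + 5)/3 + C

Let u = r**3 + 5, so du = (3*r**2) dr.
The integral becomes (1/3)·∫ log(u) du; integrate by parts with u′=log(u), dv′=du.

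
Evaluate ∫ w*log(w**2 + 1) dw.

Let u = w**2 + 1, so du = (2*w) dw.
The integral becomes (1/2)·∫ log(u) du; integrate by parts with u′=log(u), dv′=du.

w**2*log(w**2 + 1)/2 - w**2/2 + log(w**2 + 1)/2 + C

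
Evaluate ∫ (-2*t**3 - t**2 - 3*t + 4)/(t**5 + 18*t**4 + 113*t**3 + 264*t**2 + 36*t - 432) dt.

-log(t - 1)/490 - 29*log(t + 3)/18 + 32*log(t + 4)/5 - 2111*log(t + 6)/441 + 209/(21*t + 126) + C

Factor the denominator: (t - 1)*(t + 3)*(t + 4)*(t + 6)**2.
Partial-fraction decomposition: -2111/(441*(t + 6)) - 209/(21*(t + 6)**2) + 32/(5*(t + 4)) - 29/(18*(t + 3)) - 1/(490*(t - 1)).
Integrate each term; A/(t−a) gives A·log|t−a|; A/(t−a)² gives −A/(t−a).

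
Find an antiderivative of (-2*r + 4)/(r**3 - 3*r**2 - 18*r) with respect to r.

Factor the denominator: r*(r - 6)*(r + 3).
Partial-fraction decomposition: 10/(27*(r + 3)) - 4/(27*(r - 6)) - 2/(9*r).
Integrate each term: A/(r−a) contributes A·log|r−a|.

-2*log(r)/9 - 4*log(r - 6)/27 + 10*log(r + 3)/27 + C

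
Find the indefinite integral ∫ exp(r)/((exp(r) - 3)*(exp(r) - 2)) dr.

log(exp(r) - 3) - log(exp(r) - 2) + C

Let u = e^r, du = e^r dr.
The integral becomes ∫ du/((u-3)(u-2)); decompose into partial fractions.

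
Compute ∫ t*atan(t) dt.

t**2*atan(t)/2 - t/2 + atan(t)/2 + C

Use integration by parts with u = arctan(t), dv = t dt.
Then du = 1/(t**2 + 1) dt.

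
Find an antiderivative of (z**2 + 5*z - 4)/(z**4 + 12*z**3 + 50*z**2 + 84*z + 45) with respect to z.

-log(z + 1)/2 + log(z**2 + 8*z + 15)/4 - 5/(2*z + 6) + C

Factor the denominator: (z + 1)*(z + 3)**2*(z + 5).
Partial-fraction decomposition: 1/(4*(z + 5)) + 1/(4*(z + 3)) + 5/(2*(z + 3)**2) - 1/(2*(z + 1)).
Integrate each term; A/(z−a) gives A·log|z−a|; A/(z−a)² gives −A/(z−a).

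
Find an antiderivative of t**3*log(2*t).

Use integration by parts with u = log(2*t), dv = t**3 dt.
Then du = 1/t dt and v = t**4/4.

t**4*(log(t) + log(2))/4 - t**4/16 + C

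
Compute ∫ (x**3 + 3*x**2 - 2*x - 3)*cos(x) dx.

Use integration by parts with u = x**3 + 3*x**2 - 2*x - 3, dv = cos(x) dx, so v = sin(x).
Apply parts 3 times (tabular method): alternate signs, differentiate u down to 0, integrate dv up.

x**3*sin(x) + 3*x**2*sin(x) + 3*x**2*cos(x) - 8*x*sin(x) + 6*x*cos(x) - 9*sin(x) - 8*cos(x) + C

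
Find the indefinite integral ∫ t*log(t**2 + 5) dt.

Let u = t**2 + 5, so du = (2*t) dt.
The integral becomes (1/2)·∫ log(u) du; integrate by parts with u′=log(u), dv′=du.

t**2*log(t**2 + 5)/2 - t**2/2 + 5*log(t**2 + 5)/2 + C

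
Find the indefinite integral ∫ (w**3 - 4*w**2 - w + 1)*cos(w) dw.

w**3*sin(w) - 4*w**2*sin(w) + 3*w**2*cos(w) - 7*w*sin(w) - 8*w*cos(w) + 9*sin(w) - 7*cos(w) + C

Use integration by parts with u = w**3 - 4*w**2 - w + 1, dv = cos(w) dw, so v = sin(w).
Apply parts 3 times (tabular method): alternate signs, differentiate u down to 0, integrate dv up.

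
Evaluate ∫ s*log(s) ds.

Use integration by parts with u = log(s), dv = s ds.
Then du = 1/s ds and v = s**2/2.

s**2*log(s)/2 - s**2/4 + C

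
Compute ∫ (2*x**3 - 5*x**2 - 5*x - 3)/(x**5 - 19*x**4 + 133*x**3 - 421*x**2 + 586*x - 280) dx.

Factor the denominator: (x - 7)*(x - 5)*(x - 4)*(x - 2)*(x - 1).
Partial-fraction decomposition: -11/(72*(x - 1)) + 17/(30*(x - 2)) + 25/(18*(x - 4)) - 97/(24*(x - 5)) + 403/(180*(x - 7)).
Integrate each term: A/(x−a) contributes A·log|x−a|.

403*log(x - 7)/180 - 97*log(x - 5)/24 + 25*log(x - 4)/18 + 17*log(x - 2)/30 - 11*log(x - 1)/72 + C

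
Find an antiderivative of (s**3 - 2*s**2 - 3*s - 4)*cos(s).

Use integration by parts with u = s**3 - 2*s**2 - 3*s - 4, dv = cos(s) ds, so v = sin(s).
Apply parts 3 times (tabular method): alternate signs, differentiate u down to 0, integrate dv up.

s**3*sin(s) - 2*s**2*sin(s) + 3*s**2*cos(s) - 9*s*sin(s) - 4*s*cos(s) - 9*cos(s) + C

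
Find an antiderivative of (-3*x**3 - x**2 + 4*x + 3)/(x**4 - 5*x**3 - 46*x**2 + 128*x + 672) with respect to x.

Factor the denominator: (x - 7)*(x - 6)*(x + 4)**2.
Partial-fraction decomposition: -11097/(12100*(x + 4)) + 163/(110*(x + 4)**2) + 657/(100*(x - 6)) - 1047/(121*(x - 7)).
Integrate each term; A/(x−a) gives A·log|x−a|; A/(x−a)² gives −A/(x−a).

-1047*log(x - 7)/121 + 657*log(x - 6)/100 - 11097*log(x + 4)/12100 - 163/(110*x + 440) + C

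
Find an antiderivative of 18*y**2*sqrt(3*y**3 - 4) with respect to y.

4*(3*y**3 - 4)**(3/2)/3 + C

Let u = 3*y**3 - 4, so du = (9*y**2) dy.
Rewriting, the integral becomes 2·∫ √u du = 2·(2/3)u^(3/2).
Substituting back, u = 3*y**3 - 4.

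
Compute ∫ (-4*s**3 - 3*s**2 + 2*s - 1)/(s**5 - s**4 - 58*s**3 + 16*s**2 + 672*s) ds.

Factor the denominator: s*(s - 7)*(s - 4)*(s + 4)*(s + 6).
Partial-fraction decomposition: 743/(1560*(s + 6)) - 199/(704*(s + 4)) + 99/(320*(s - 4)) - 502/(1001*(s - 7)) - 1/(672*s).
Integrate each term: A/(s−a) contributes A·log|s−a|.

-log(s)/672 - 502*log(s - 7)/1001 + 99*log(s - 4)/320 - 199*log(s + 4)/704 + 743*log(s + 6)/1560 + C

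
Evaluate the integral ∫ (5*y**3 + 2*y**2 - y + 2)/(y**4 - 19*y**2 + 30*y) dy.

log(y)/15 + 19*log(y - 3)/3 - 24*log(y - 2)/7 + 71*log(y + 5)/35 + C

Factor the denominator: y*(y - 3)*(y - 2)*(y + 5).
Partial-fraction decomposition: 71/(35*(y + 5)) - 24/(7*(y - 2)) + 19/(3*(y - 3)) + 1/(15*y).
Integrate each term: A/(y−a) contributes A·log|y−a|.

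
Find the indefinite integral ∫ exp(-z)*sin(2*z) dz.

Let I denote the integral. Integrate by parts with u = sin(2*z), dv = exp(-z) dz, so v = -exp(-z): I = -exp(-z)*sin(2*z) + 2·∫ exp(-z)*cos(2*z) dz.
Apply parts again with u = cos(2*z), dv = exp(-z) dz: ∫ exp(-z)*cos(2*z) dz = -exp(-z)*cos(2*z) − 2·I. Substituting back brings back I: I = -exp(-z)*sin(2*z) - 2*exp(-z)*cos(2*z) − 4·I.
Solving for I: (1 + 4)·I equals the remaining terms, so I = (1/5)·(-exp(-z)*sin(2*z) - 2*exp(-z)*cos(2*z)).

-exp(-z)*sin(2*z)/5 - 2*exp(-z)*cos(2*z)/5 + C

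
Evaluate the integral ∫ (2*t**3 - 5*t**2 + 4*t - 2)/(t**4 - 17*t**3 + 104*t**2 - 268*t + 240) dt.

Factor the denominator: (t - 6)*(t - 5)*(t - 4)*(t - 2).
Partial-fraction decomposition: -1/(12*(t - 2)) + 31/(2*(t - 4)) - 143/(3*(t - 5)) + 137/(4*(t - 6)).
Integrate each term: A/(t−a) contributes A·log|t−a|.

137*log(t - 6)/4 - 143*log(t - 5)/3 + 31*log(t - 4)/2 - log(t - 2)/12 + C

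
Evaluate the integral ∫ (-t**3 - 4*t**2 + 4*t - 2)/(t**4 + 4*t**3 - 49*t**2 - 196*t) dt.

log(t)/98 - 513*log(t - 7)/1078 - 3*log(t + 4)/22 - 39*log(t + 7)/98 + C

Factor the denominator: t*(t - 7)*(t + 4)*(t + 7).
Partial-fraction decomposition: -39/(98*(t + 7)) - 3/(22*(t + 4)) - 513/(1078*(t - 7)) + 1/(98*t).
Integrate each term: A/(t−a) contributes A·log|t−a|.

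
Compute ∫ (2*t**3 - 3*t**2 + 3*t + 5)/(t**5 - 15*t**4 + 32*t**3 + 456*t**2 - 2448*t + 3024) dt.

Factor the denominator: (t - 7)*(t - 6)**2*(t - 2)*(t + 6).
Partial-fraction decomposition: -553/(14976*(t + 6)) - 3/(128*(t - 2)) - 1243/(144*(t - 6)) - 347/(48*(t - 6)**2) + 113/(13*(t - 7)).
Integrate each term; A/(t−a) gives A·log|t−a|; A/(t−a)² gives −A/(t−a).

113*log(t - 7)/13 - 1243*log(t - 6)/144 - 3*log(t - 2)/128 - 553*log(t + 6)/14976 + 347/(48*t - 288) + C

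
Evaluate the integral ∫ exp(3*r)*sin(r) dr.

3*exp(3*r)*sin(r)/10 - exp(3*r)*cos(r)/10 + C

Let I denote the integral. Integrate by parts with u = sin(r), dv = exp(3*r) dr, so v = exp(3*r)/3: I = exp(3*r)*sin(r)/3 − (1/3)·∫ exp(3*r)*cos(r) dr.
Apply parts again with u = cos(r), dv = exp(3*r) dr: ∫ exp(3*r)*cos(r) dr = exp(3*r)*cos(r)/3 + (1/3)·I. Substituting back brings back I: I = exp(3*r)*sin(r)/3 - exp(3*r)*cos(r)/9 − (1/9)·I.
Solving for I: (1 + 1/9)·I equals the remaining terms, so I = (9/10)·(exp(3*r)*sin(r)/3 - exp(3*r)*cos(r)/9).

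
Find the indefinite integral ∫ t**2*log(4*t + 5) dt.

Use integration by parts with u = log(4*t + 5), dv = t**2 dt.
Then du = 4/(4*t + 5) dt and v = t**3/3.

t**3*log(4*t + 5)/3 - t**3/9 + 5*t**2/24 - 25*t/48 + 125*log(4*t + 5)/192 + C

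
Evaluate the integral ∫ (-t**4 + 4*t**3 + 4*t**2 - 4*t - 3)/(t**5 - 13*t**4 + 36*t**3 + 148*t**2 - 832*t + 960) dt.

-63*log(t - 6)/16 + 16*log(t - 5)/9 + 45*log(t - 4)/32 - 7*log(t - 2)/48 - 29*log(t + 4)/288 + C

Factor the denominator: (t - 6)*(t - 5)*(t - 4)*(t - 2)*(t + 4).
Partial-fraction decomposition: -29/(288*(t + 4)) - 7/(48*(t - 2)) + 45/(32*(t - 4)) + 16/(9*(t - 5)) - 63/(16*(t - 6)).
Integrate each term: A/(t−a) contributes A·log|t−a|.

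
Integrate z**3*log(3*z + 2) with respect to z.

Use integration by parts with u = log(3*z + 2), dv = z**3 dz.
Then du = 3/(3*z + 2) dz and v = z**4/4.

z**4*log(3*z + 2)/4 - z**4/16 + z**3/18 - z**2/18 + 2*z/27 - 4*log(3*z + 2)/81 + C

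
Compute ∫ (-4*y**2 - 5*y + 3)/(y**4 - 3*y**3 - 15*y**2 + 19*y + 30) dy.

Factor the denominator: (y - 5)*(y - 2)*(y + 1)*(y + 3).
Partial-fraction decomposition: 9/(40*(y + 3)) + 1/(9*(y + 1)) + 23/(45*(y - 2)) - 61/(72*(y - 5)).
Integrate each term: A/(y−a) contributes A·log|y−a|.

-61*log(y - 5)/72 + 23*log(y - 2)/45 + log(y + 1)/9 + 9*log(y + 3)/40 + C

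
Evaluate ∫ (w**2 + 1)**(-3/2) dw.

w/sqrt(w**2 + 1) + C

Substitute w = tan(θ), so dw = sec(θ)^2 dθ and the radical becomes sqrt(w**2 + 1) = sec(θ) by the Pythagorean identity.
Integrate the resulting trig expression in θ, then back-substitute tan(θ) = w, sec(θ) = sqrt(w**2 + 1) (absorbing any constant into C).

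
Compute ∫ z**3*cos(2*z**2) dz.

Let u = z², du = 2z dz; rewrite as (1/2)∫ u^1·cos(2u) du.
Now integrate by parts 1 time.

z**2*sin(2*z**2)/4 + cos(2*z**2)/8 + C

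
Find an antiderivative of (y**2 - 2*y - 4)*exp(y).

(y**2 - 4*y)*exp(y) + C

Use integration by parts with u = y**2 - 2*y - 4, dv = exp(y) dy, so v = exp(y).
Apply parts 2 times (tabular method): alternate signs, differentiate u down to 0, integrate dv up.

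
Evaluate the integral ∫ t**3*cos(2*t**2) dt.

t**2*sin(2*t**2)/4 + cos(2*t**2)/8 + C

Let u = t², du = 2t dt; rewrite as (1/2)∫ u^1·cos(2u) du.
Now integrate by parts 1 time.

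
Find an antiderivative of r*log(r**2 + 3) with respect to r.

r**2*log(r**2 + 3)/2 - r**2/2 + 3*log(r**2 + 3)/2 + C

Let u = r**2 + 3, so du = (2*r) dr.
The integral becomes (1/2)·∫ log(u) du; integrate by parts with u′=log(u), dv′=du.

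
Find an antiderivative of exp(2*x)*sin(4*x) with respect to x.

Let I denote the integral. Integrate by parts with u = sin(4*x), dv = exp(2*x) dx, so v = exp(2*x)/2: I = exp(2*x)*sin(4*x)/2 − 2·∫ exp(2*x)*cos(4*x) dx.
Apply parts again with u = cos(4*x), dv = exp(2*x) dx: ∫ exp(2*x)*cos(4*x) dx = exp(2*x)*cos(4*x)/2 + 2·I. Substituting back brings back I: I = exp(2*x)*sin(4*x)/2 - exp(2*x)*cos(4*x) − 4·I.
Solving for I: (1 + 4)·I equals the remaining terms, so I = (1/5)·(exp(2*x)*sin(4*x)/2 - exp(2*x)*cos(4*x)).

exp(2*x)*sin(4*x)/10 - exp(2*x)*cos(4*x)/5 + C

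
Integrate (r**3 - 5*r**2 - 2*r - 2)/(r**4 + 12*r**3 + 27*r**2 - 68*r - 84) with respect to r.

Factor the denominator: (r - 2)*(r + 1)*(r + 6)*(r + 7).
Partial-fraction decomposition: 32/(3*(r + 7)) - 193/(20*(r + 6)) + 1/(15*(r + 1)) - 1/(12*(r - 2)).
Integrate each term: A/(r−a) contributes A·log|r−a|.

-log(r - 2)/12 + log(r + 1)/15 - 193*log(r + 6)/20 + 32*log(r + 7)/3 + C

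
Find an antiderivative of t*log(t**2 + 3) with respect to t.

Let u = t**2 + 3, so du = (2*t) dt.
The integral becomes (1/2)·∫ log(u) du; integrate by parts with u′=log(u), dv′=du.

t**2*log(t**2 + 3)/2 - t**2/2 + 3*log(t**2 + 3)/2 + C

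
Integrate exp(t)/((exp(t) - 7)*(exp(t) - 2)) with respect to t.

Let u = e^t, du = e^t dt.
The integral becomes ∫ du/((u-2)(u-7)); decompose into partial fractions.

log(exp(t) - 7)/5 - log(exp(t) - 2)/5 + C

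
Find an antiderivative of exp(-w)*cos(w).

exp(-w)*sin(w)/2 - exp(-w)*cos(w)/2 + C

Let I denote the integral. Integrate by parts with u = cos(w), dv = exp(-w) dw, so v = -exp(-w): I = -exp(-w)*cos(w) − ∫ exp(-w)*sin(w) dw.
Apply parts again with u = sin(w), dv = exp(-w) dw: ∫ exp(-w)*sin(w) dw = -exp(-w)*sin(w) + I. Substituting back brings back I: I = exp(-w)*sin(w) - exp(-w)*cos(w) − I.
Solving for I: (1 + 1)·I equals the remaining terms, so I = (1/2)·(exp(-w)*sin(w) - exp(-w)*cos(w)).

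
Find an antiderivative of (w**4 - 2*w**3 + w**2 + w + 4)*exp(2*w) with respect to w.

Use integration by parts with u = w**4 - 2*w**3 + w**2 + w + 4, dv = exp(2*w) dw, so v = exp(2*w)/2.
Apply parts 4 times (tabular method): alternate signs, differentiate u down to 0, integrate dv up.

(w**4 - 4*w**3 + 7*w**2 - 6*w + 7)*exp(2*w)/2 + C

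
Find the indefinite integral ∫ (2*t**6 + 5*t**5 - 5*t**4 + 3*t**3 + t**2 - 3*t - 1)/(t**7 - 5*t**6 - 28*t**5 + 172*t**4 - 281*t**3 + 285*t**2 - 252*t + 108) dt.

126377*log(t - 6)/33300 - 587*log(t - 3)/270 + 211*log(t - 1)/1225 + 47357*log(t + 6)/195804 - 13*log(t**2 + 1)/740 + 3*atan(t)/185 - 1/(70*t - 70) + C

Factor the denominator: (t - 6)*(t - 3)*(t - 1)**2*(t + 6)*(t**2 + 1).
Partial-fraction decomposition: -(13*t - 6)/(370*(t**2 + 1)) + 47357/(195804*(t + 6)) + 211/(1225*(t - 1)) + 1/(70*(t - 1)**2) - 587/(270*(t - 3)) + 126377/(33300*(t - 6)).
Integrate each term; A/(t−a) gives A·log|t−a|; the (Bt+D)/(t²+p²) term gives a log and an atan.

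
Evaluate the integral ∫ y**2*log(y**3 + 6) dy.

y**3*log(y**3 + 6)/3 - y**3/3 + 2*log(y**3 + 6) + C

Let u = y**3 + 6, so du = (3*y**2) dy.
The integral becomes (1/3)·∫ log(u) du; integrate by parts with u′=log(u), dv′=du.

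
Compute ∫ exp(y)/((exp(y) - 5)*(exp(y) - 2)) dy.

log(exp(y) - 5)/3 - log(exp(y) - 2)/3 + C

Let u = e^y, du = e^y dy.
The integral becomes ∫ du/((u-5)(u-2)); decompose into partial fractions.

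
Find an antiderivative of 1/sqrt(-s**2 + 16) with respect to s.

Substitute s = 4·sin(θ), so ds = 4·cos(θ) dθ and the radical becomes sqrt(-s**2 + 16) = 4·cos(θ) by the Pythagorean identity.
Integrate the resulting trig expression in θ, then back-substitute θ = asin(s/4), sin(θ) = s/4, cos(θ) = sqrt(-s**2 + 16)/4 (absorbing any constant into C).

asin(s/4) + C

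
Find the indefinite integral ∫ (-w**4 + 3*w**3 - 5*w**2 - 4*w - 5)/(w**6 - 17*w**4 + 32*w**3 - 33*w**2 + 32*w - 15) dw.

Factor the denominator: (w - 3)*(w - 1)**2*(w + 5)*(w**2 + 1).
Partial-fraction decomposition: (w - 57)/(260*(w**2 + 1)) + 185/(1248*(w + 5)) + 1/(24*(w - 1)) + 1/(2*(w - 1)**2) - 31/(160*(w - 3)).
Integrate each term; A/(w−a) gives A·log|w−a|; the (Bw+D)/(w²+p²) term gives a log and an atan.

-31*log(w - 3)/160 + log(w - 1)/24 + 185*log(w + 5)/1248 + log(w**2 + 1)/520 - 57*atan(w)/260 - 1/(2*w - 2) + C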